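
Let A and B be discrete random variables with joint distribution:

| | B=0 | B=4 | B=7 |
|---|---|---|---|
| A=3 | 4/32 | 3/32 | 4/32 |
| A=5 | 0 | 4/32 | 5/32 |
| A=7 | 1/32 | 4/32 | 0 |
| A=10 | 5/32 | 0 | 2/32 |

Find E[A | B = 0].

P(B = 0) = 5/16.
Σ A·P over the event = 3·(4/32) + 7·(1/32) + 10·(5/32) = 69/32.
E[A | B = 0] = (69/32) / (5/16) = 69/10.

69/10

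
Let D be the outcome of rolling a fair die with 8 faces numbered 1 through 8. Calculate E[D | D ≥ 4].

6

Given D ≥ 4, D is equally likely to be any of {4, 5, 6, 7, 8}.
E[D | D ≥ 4] = (4 + 5 + 6 + 7 + 8) / 5 = 6.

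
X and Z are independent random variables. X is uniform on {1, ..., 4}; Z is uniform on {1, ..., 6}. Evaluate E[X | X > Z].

10/3

Outcomes with X > Z: (2,1), (3,1), (3,2), (4,1), (4,2), (4,3), each with probability 1/24.
E[X | X > Z] = (2 + 3 + 3 + 4 + 4 + 4) / 6 = 10/3.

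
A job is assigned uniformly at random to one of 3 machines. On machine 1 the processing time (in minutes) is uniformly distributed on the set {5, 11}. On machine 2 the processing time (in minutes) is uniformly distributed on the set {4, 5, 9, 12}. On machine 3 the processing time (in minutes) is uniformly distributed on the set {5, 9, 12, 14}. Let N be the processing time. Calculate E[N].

E[N | machine 1] = (5+11)/2 = 8.
E[N | machine 2] = (4+5+9+12)/4 = 15/2.
E[N | machine 3] = (5+9+12+14)/4 = 10.
By the law of total expectation,
E[N] = (1/3)·(8) + (1/3)·(15/2) + (1/3)·(10) = 17/2.

17/2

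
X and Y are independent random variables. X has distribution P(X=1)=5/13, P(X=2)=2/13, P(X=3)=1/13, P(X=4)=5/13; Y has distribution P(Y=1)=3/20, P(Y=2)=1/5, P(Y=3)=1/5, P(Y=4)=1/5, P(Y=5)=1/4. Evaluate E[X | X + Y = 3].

16/13

P(X + Y = 3) = 1/10.
Summing X·P(x,y) over outcomes with X + Y = 3 gives 8/65.
E[X | X + Y = 3] = (8/65) / (1/10) = 16/13.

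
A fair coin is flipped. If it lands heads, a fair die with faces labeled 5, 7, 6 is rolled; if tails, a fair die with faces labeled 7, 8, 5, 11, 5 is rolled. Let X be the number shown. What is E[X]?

E[X | heads] = (5+7+6)/3 = 6.
E[X | tails] = (7+8+5+11+5)/5 = 36/5.
E[X] = (1/2)·(6) + (1/2)·(36/5) = 33/5.

33/5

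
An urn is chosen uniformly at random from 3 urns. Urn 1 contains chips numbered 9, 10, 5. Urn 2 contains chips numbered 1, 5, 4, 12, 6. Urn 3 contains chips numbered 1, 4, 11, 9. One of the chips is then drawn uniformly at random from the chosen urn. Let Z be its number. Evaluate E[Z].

397/60

E[Z | urn 1] = (9+10+5)/3 = 8.
E[Z | urn 2] = (1+5+4+12+6)/5 = 28/5.
E[Z | urn 3] = (1+4+11+9)/4 = 25/4.
By the law of total expectation,
E[Z] = (1/3)·(8) + (1/3)·(28/5) + (1/3)·(25/4) = 397/60.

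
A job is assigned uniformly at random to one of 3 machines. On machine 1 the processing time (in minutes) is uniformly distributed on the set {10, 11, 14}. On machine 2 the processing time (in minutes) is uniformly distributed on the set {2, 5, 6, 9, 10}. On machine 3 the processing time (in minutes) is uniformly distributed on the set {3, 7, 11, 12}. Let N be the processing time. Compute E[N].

1579/180

E[N | machine 1] = (10+11+14)/3 = 35/3.
E[N | machine 2] = (2+5+6+9+10)/5 = 32/5.
E[N | machine 3] = (3+7+11+12)/4 = 33/4.
By the law of total expectation,
E[N] = (1/3)·(35/3) + (1/3)·(32/5) + (1/3)·(33/4) = 1579/180.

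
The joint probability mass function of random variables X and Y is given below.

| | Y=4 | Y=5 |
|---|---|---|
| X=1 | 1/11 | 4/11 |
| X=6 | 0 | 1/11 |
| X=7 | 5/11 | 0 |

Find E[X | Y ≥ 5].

2

P(Y ≥ 5) = 5/11.
Σ X·P over the event = 1·(4/11) + 6·(1/11) = 10/11.
E[X | Y ≥ 5] = (10/11) / (5/11) = 2.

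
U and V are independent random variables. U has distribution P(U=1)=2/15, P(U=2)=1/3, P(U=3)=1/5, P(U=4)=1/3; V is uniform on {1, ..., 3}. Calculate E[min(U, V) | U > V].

P(U > V) = 26/45.
Summing min(U,V)·P(x,y) over outcomes with U > V gives 44/45.
E[min(U, V) | U > V] = (44/45) / (26/45) = 22/13.

22/13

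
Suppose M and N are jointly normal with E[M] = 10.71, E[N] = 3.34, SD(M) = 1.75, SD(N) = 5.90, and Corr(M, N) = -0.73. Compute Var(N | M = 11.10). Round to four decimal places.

Var(N | M=x) = (1 − ρ²)·σ_N².
Var(N | M=11.10) = (5.90)²·(1 − (-0.73)²) = 34.81·0.4671 = 16.2598.

16.2598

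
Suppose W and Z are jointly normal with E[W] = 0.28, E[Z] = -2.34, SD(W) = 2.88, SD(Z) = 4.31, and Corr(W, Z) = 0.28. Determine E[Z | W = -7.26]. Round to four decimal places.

E[Z | W=x] = μ_Z + ρ(σ_Z/σ_W)(x − μ_W) for jointly normal variables.
E[Z | W=-7.26] = -2.34 + (0.28)·(4.31/2.88)·(-7.26 − (0.28)) = -2.34 + (0.41903)·(-7.54) = -5.4995.

-5.4995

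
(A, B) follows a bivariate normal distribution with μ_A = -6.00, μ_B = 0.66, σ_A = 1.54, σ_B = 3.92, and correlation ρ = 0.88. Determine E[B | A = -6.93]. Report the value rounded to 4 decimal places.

-1.4232

The regression of B on A has slope ρ·σ_B/σ_A and passes through (μ_A, μ_B).
E[B | A=-6.93] = 0.66 + (0.88)·(3.92/1.54)·(-6.93 − (-6.00)) = 0.66 + (2.24)·(-0.93) = -1.4232.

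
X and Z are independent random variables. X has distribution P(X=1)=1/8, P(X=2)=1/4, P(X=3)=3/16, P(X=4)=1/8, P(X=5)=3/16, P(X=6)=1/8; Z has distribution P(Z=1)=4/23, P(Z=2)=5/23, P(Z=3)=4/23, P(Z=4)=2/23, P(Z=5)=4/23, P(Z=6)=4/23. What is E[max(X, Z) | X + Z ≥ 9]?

245/43

P(X + Z ≥ 9) = 43/184.
Summing max(X,Z)·P(x,y) over outcomes with X + Z ≥ 9 gives 245/184.
E[max(X, Z) | X + Z ≥ 9] = (245/184) / (43/184) = 245/43.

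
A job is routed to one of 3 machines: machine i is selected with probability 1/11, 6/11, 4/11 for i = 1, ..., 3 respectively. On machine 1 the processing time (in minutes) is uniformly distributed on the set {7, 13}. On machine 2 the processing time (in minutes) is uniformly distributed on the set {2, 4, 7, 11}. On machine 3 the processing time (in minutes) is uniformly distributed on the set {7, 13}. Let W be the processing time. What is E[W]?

86/11

E[W | machine 1] = (7+13)/2 = 10.
E[W | machine 2] = (2+4+7+11)/4 = 6.
E[W | machine 3] = (7+13)/2 = 10.
E[W] = (1/11)·(10) + (6/11)·(6) + (4/11)·(10) = 86/11.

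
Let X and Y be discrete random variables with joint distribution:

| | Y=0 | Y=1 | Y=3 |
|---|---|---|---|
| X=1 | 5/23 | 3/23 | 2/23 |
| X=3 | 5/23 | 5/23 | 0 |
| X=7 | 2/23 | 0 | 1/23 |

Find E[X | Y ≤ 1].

13/5

P(Y ≤ 1) = 20/23.
Σ X·P over the event = 1·(5/23) + 1·(3/23) + 3·(5/23) + 3·(5/23) + 7·(2/23) = 52/23.
E[X | Y ≤ 1] = (52/23) / (20/23) = 13/5.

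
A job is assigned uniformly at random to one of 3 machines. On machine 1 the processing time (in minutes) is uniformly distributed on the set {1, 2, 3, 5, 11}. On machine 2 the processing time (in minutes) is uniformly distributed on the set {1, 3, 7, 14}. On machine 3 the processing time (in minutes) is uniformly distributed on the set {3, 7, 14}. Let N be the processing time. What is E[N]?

373/60

E[N | machine 1] = (1+2+3+5+11)/5 = 22/5.
E[N | machine 2] = (1+3+7+14)/4 = 25/4.
E[N | machine 3] = (3+7+14)/3 = 8.
E[N] = (1/3)·(22/5) + (1/3)·(25/4) + (1/3)·(8) = 373/60.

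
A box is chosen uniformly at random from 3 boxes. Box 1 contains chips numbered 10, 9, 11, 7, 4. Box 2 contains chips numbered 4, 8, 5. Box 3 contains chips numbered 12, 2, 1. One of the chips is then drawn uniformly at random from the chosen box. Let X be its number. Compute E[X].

283/45

E[X | box 1] = (10+9+11+7+4)/5 = 41/5.
E[X | box 2] = (4+8+5)/3 = 17/3.
E[X | box 3] = (12+2+1)/3 = 5.
By the law of total expectation,
E[X] = (1/3)·(41/5) + (1/3)·(17/3) + (1/3)·(5) = 283/45.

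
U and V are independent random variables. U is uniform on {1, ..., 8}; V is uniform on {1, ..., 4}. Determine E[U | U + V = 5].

Outcomes with U + V = 5: (1,4), (2,3), (3,2), (4,1), each with probability 1/32.
E[U | U + V = 5] = (1 + 2 + 3 + 4) / 4 = 5/2.

5/2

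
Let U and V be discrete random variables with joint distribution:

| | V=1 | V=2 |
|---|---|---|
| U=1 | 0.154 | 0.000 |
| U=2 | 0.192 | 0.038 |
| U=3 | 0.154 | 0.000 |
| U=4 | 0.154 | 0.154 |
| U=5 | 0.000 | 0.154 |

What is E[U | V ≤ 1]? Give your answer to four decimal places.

2.4709

P(V ≤ 1) = 0.654.
Summing U·P(U=x,V=y) over the conditioning event gives 1.616.
E[U | V ≤ 1] = (1.616) / (0.654) = 2.4709.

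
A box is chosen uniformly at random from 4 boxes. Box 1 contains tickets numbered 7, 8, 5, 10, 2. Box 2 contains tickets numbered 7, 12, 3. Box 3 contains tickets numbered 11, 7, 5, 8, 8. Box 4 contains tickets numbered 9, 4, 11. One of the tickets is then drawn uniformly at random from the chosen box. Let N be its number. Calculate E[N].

E[N | box 1] = (7+8+5+10+2)/5 = 32/5.
E[N | box 2] = (7+12+3)/3 = 22/3.
E[N | box 3] = (11+7+5+8+8)/5 = 39/5.
E[N | box 4] = (9+4+11)/3 = 8.
By the law of total expectation,
E[N] = (1/4)·(32/5) + (1/4)·(22/3) + (1/4)·(39/5) + (1/4)·(8) = 443/60.

443/60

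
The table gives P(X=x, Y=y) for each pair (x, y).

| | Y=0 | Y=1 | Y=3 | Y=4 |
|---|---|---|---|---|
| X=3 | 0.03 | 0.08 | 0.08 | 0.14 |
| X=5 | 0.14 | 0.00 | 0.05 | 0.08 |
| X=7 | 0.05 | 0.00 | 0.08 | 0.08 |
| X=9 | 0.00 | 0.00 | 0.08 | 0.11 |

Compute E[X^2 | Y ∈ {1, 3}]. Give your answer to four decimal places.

P(Y ∈ {1, 3}) = 0.37.
Σ X^2·P over the event = 9·(0.08) + 9·(0.08) + 25·(0.05) + 49·(0.08) + 81·(0.08) = 13.09.
E[X^2 | Y ∈ {1, 3}] = (13.09) / (0.37) = 35.3784.

35.3784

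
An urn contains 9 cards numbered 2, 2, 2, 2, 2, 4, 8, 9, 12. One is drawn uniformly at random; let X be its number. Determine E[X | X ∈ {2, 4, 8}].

P(X ∈ {2, 4, 8}) = 7/9.
Σ over the event: 2·5/9 + 4·1/9 + 8·1/9 = 22/9.
E[X | X ∈ {2, 4, 8}] = (22/9) / (7/9) = 22/7.

22/7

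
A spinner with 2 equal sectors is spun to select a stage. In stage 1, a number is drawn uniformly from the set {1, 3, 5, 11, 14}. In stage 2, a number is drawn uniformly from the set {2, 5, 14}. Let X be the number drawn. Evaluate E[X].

69/10

E[X | stage 1] = (1+3+5+11+14)/5 = 34/5.
E[X | stage 2] = (2+5+14)/3 = 7.
E[X] = (1/2)·(34/5) + (1/2)·(7) = 69/10.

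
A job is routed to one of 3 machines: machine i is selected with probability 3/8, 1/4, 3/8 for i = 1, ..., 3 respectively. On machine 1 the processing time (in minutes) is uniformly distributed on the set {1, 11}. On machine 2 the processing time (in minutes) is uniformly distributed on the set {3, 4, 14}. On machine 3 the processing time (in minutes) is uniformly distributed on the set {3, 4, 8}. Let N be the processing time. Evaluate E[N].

47/8

E[N | machine 1] = (1+11)/2 = 6.
E[N | machine 2] = (3+4+14)/3 = 7.
E[N | machine 3] = (3+4+8)/3 = 5.
E[N] = (3/8)·(6) + (1/4)·(7) + (3/8)·(5) = 47/8.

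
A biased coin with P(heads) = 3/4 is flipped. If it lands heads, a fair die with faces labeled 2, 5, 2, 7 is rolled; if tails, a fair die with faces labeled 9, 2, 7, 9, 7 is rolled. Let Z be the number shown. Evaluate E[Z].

E[Z | heads] = (2+5+2+7)/4 = 4.
E[Z | tails] = (9+2+7+9+7)/5 = 34/5.
E[Z] = (3/4)·(4) + (1/4)·(34/5) = 47/10.

47/10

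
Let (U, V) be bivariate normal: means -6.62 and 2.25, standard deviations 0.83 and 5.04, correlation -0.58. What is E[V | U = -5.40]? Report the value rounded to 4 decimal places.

The regression of V on U has slope ρ·σ_V/σ_U and passes through (μ_U, μ_V).
E[V | U=-5.40] = 2.25 + (-0.58)·(5.04/0.83)·(-5.40 − (-6.62)) = 2.25 + (-3.52193)·(1.22) = -2.0468.

-2.0468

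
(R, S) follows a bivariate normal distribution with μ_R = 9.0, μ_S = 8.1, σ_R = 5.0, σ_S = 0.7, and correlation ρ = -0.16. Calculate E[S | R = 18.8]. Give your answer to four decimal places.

7.8805

For a bivariate normal, E[S | R=x] = μ_S + ρ·(σ_S/σ_R)·(x − μ_R).
E[S | R=18.8] = 8.1 + (-0.16)·(0.7/5.0)·(18.8 − (9.0)) = 8.1 + (-0.0224)·(9.8) = 7.8805.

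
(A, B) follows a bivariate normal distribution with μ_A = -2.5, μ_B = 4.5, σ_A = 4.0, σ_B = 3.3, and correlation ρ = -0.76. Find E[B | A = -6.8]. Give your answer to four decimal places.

For a bivariate normal, E[B | A=x] = μ_B + ρ·(σ_B/σ_A)·(x − μ_A).
E[B | A=-6.8] = 4.5 + (-0.76)·(3.3/4.0)·(-6.8 − (-2.5)) = 4.5 + (-0.627)·(-4.3) = 7.1961.

7.1961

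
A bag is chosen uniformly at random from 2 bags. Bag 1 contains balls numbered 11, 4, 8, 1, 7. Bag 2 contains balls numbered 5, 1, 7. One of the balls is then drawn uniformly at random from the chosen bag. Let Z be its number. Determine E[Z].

79/15

E[Z | bag 1] = (11+4+8+1+7)/5 = 31/5.
E[Z | bag 2] = (5+1+7)/3 = 13/3.
By the law of total expectation,
E[Z] = (1/2)·(31/5) + (1/2)·(13/3) = 79/15.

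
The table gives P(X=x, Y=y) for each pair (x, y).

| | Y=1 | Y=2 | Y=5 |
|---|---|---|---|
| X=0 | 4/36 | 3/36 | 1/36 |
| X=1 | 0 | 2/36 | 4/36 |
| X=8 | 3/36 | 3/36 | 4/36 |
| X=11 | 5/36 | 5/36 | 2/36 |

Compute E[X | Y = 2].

P(Y = 2) = 13/36.
Σ X·P over the event = 0·(3/36) + 1·(2/36) + 8·(3/36) + 11·(5/36) = 9/4.
E[X | Y = 2] = (9/4) / (13/36) = 81/13.

81/13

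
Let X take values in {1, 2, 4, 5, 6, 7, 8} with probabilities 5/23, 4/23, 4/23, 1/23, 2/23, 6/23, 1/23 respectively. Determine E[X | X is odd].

P(X is odd) = 12/23.
Σ over the event: 1·5/23 + 5·1/23 + 7·6/23 = 52/23.
E[X | X is odd] = (52/23) / (12/23) = 13/3.

13/3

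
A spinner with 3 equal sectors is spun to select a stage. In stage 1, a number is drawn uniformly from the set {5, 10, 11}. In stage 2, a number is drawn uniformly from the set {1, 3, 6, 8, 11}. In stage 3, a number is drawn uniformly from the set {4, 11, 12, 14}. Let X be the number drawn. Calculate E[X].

E[X | stage 1] = (5+10+11)/3 = 26/3.
E[X | stage 2] = (1+3+6+8+11)/5 = 29/5.
E[X | stage 3] = (4+11+12+14)/4 = 41/4.
E[X] = (1/3)·(26/3) + (1/3)·(29/5) + (1/3)·(41/4) = 1483/180.

1483/180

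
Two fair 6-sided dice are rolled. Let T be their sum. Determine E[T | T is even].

7

P(T is even) = 1/2.
Σ over the event: 2·1/36 + 4·1/12 + 6·5/36 + 8·5/36 + 10·1/12 + 12·1/36 = 7/2.
E[T | T is even] = (7/2) / (1/2) = 7.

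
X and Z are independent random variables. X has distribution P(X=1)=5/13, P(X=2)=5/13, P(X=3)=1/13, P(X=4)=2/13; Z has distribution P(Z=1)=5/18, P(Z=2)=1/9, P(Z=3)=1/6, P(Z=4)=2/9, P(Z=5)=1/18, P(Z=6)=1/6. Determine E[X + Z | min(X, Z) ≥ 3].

265/33

P(min(X, Z) ≥ 3) = 11/78.
Summing (X+Z)·P(x,y) over outcomes with min(X, Z) ≥ 3 gives 265/234.
E[X + Z | min(X, Z) ≥ 3] = (265/234) / (11/78) = 265/33.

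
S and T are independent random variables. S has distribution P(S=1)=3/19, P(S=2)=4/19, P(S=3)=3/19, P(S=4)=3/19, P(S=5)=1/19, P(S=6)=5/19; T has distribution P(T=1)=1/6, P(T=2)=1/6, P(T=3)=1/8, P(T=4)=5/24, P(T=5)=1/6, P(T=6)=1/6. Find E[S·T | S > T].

809/63

P(S > T) = 63/152.
Summing ST·P(x,y) over outcomes with S > T gives 809/152.
E[S·T | S > T] = (809/152) / (63/152) = 809/63.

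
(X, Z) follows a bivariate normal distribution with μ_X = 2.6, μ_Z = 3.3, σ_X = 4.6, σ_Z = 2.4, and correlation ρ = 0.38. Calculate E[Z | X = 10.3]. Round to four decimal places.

The regression of Z on X has slope ρ·σ_Z/σ_X and passes through (μ_X, μ_Z).
E[Z | X=10.3] = 3.3 + (0.38)·(2.4/4.6)·(10.3 − (2.6)) = 3.3 + (0.19826)·(7.7) = 4.8266.

4.8266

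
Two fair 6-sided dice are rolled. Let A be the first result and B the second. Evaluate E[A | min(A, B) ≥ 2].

4

P(min(A, B) ≥ 2) = 25/36.
Summing A·P(x,y) over outcomes with min(A, B) ≥ 2 gives 25/9.
E[A | min(A, B) ≥ 2] = (25/9) / (25/36) = 4.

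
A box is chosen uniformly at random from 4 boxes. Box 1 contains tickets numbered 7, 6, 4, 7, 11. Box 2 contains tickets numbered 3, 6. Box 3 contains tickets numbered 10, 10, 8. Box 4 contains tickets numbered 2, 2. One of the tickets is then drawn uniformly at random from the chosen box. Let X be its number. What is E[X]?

E[X | box 1] = (7+6+4+7+11)/5 = 7.
E[X | box 2] = (3+6)/2 = 9/2.
E[X | box 3] = (10+10+8)/3 = 28/3.
E[X | box 4] = (2+2)/2 = 2.
E[X] = (1/4)·(7) + (1/4)·(9/2) + (1/4)·(28/3) + (1/4)·(2) = 137/24.

137/24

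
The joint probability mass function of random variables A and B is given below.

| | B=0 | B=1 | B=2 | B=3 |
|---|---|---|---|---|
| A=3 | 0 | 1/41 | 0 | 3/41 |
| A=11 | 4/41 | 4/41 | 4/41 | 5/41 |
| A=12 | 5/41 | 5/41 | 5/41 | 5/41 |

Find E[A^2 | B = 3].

104

P(B = 3) = 13/41.
Σ A^2·P over the event = 9·(3/41) + 121·(5/41) + 144·(5/41) = 1352/41.
E[A^2 | B = 3] = (1352/41) / (13/41) = 104.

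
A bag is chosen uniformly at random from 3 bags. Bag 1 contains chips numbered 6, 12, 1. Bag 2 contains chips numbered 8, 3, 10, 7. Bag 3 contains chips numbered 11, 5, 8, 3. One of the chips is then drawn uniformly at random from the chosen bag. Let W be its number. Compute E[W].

E[W | bag 1] = (6+12+1)/3 = 19/3.
E[W | bag 2] = (8+3+10+7)/4 = 7.
E[W | bag 3] = (11+5+8+3)/4 = 27/4.
By the law of total expectation,
E[W] = (1/3)·(19/3) + (1/3)·(7) + (1/3)·(27/4) = 241/36.

241/36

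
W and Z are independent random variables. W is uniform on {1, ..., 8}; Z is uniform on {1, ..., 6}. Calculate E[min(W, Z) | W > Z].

77/27

P(W > Z) = 9/16.
Summing min(W,Z)·P(x,y) over outcomes with W > Z gives 77/48.
E[min(W, Z) | W > Z] = (77/48) / (9/16) = 77/27.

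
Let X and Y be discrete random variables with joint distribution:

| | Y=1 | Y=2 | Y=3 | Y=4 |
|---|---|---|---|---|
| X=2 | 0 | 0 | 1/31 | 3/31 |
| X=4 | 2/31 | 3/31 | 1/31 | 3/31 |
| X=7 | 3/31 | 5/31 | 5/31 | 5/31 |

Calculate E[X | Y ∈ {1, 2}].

76/13

P(Y ∈ {1, 2}) = 13/31.
Σ X·P over the event = 4·(2/31) + 4·(3/31) + 7·(3/31) + 7·(5/31) = 76/31.
E[X | Y ∈ {1, 2}] = (76/31) / (13/31) = 76/13.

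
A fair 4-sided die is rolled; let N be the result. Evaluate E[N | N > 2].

7/2

Given N > 2, N is equally likely to be any of {3, 4}.
E[N | N > 2] = (3 + 4) / 2 = 7/2.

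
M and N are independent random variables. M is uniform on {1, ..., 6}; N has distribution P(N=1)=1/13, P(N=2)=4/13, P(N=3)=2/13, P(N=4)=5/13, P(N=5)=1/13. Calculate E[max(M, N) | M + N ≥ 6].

253/53

P(M + N ≥ 6) = 53/78.
Summing max(M,N)·P(x,y) over outcomes with M + N ≥ 6 gives 253/78.
E[max(M, N) | M + N ≥ 6] = (253/78) / (53/78) = 253/53.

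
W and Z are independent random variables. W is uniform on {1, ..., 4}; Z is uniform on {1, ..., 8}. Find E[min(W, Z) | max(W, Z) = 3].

P(max(W, Z) = 3) = 5/32.
Summing min(W,Z)·P(x,y) over outcomes with max(W, Z) = 3 gives 9/32.
E[min(W, Z) | max(W, Z) = 3] = (9/32) / (5/32) = 9/5.

9/5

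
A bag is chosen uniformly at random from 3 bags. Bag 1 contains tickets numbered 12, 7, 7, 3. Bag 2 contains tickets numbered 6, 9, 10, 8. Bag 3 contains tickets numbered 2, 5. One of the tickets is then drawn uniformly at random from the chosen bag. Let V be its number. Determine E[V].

E[V | bag 1] = (12+7+7+3)/4 = 29/4.
E[V | bag 2] = (6+9+10+8)/4 = 33/4.
E[V | bag 3] = (2+5)/2 = 7/2.
E[V] = (1/3)·(29/4) + (1/3)·(33/4) + (1/3)·(7/2) = 19/3.

19/3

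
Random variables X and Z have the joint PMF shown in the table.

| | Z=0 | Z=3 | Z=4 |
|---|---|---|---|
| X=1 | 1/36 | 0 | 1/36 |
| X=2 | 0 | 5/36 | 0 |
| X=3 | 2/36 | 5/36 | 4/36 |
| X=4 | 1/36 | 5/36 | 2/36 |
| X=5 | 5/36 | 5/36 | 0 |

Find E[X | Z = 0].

P(Z = 0) = 1/4.
Σ X·P over the event = 1·(1/36) + 3·(2/36) + 4·(1/36) + 5·(5/36) = 1.
E[X | Z = 0] = (1) / (1/4) = 4.

4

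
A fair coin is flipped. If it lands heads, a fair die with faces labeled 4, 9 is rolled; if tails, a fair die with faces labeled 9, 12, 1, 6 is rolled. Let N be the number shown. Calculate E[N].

27/4

E[N | heads] = (4+9)/2 = 13/2.
E[N | tails] = (9+12+1+6)/4 = 7.
E[N] = (1/2)·(13/2) + (1/2)·(7) = 27/4.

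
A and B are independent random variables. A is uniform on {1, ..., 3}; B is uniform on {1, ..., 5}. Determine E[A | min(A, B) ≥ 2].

5/2

Outcomes with min(A, B) ≥ 2: (2,2), (2,3), (2,4), (2,5), (3,2), (3,3), (3,4), (3,5), each with probability 1/15.
E[A | min(A, B) ≥ 2] = (2 + 2 + 2 + 2 + 3 + 3 + 3 + 3) / 8 = 5/2.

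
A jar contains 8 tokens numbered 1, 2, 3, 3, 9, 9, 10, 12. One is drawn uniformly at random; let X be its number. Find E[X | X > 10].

P(X > 10) = 1/8.
Σ over the event: 12·1/8 = 3/2.
E[X | X > 10] = (3/2) / (1/8) = 12.

12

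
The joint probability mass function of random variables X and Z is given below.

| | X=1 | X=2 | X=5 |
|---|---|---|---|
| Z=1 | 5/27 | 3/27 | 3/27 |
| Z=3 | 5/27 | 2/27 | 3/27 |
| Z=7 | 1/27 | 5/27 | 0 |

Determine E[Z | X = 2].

P(X = 2) = 10/27.
Σ Z·P over the event = 1·(3/27) + 3·(2/27) + 7·(5/27) = 44/27.
E[Z | X = 2] = (44/27) / (10/27) = 22/5.

22/5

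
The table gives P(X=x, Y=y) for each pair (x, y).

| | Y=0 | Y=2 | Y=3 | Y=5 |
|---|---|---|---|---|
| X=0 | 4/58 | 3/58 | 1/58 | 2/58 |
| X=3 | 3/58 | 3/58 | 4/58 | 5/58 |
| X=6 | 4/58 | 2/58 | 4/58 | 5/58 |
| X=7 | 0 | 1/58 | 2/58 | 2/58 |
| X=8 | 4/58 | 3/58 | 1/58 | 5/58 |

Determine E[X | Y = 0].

13/3

P(Y = 0) = 15/58.
Σ X·P over the event = 0·(4/58) + 3·(3/58) + 6·(4/58) + 8·(4/58) = 65/58.
E[X | Y = 0] = (65/58) / (15/58) = 13/3.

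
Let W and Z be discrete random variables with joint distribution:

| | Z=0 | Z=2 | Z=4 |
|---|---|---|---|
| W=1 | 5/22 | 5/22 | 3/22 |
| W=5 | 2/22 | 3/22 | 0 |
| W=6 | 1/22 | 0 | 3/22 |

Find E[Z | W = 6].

3

P(W = 6) = 2/11.
Σ Z·P over the event = 0·(1/22) + 4·(3/22) = 6/11.
E[Z | W = 6] = (6/11) / (2/11) = 3.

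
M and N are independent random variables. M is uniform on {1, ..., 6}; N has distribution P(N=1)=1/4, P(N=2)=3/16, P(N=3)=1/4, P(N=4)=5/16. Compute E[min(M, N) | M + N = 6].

P(M + N = 6) = 1/6.
Summing min(M,N)·P(x,y) over outcomes with M + N = 6 gives 1/3.
E[min(M, N) | M + N = 6] = (1/3) / (1/6) = 2.

2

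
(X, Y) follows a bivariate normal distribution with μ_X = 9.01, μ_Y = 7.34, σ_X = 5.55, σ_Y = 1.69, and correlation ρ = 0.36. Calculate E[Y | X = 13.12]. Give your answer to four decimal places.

The regression of Y on X has slope ρ·σ_Y/σ_X and passes through (μ_X, μ_Y).
E[Y | X=13.12] = 7.34 + (0.36)·(1.69/5.55)·(13.12 − (9.01)) = 7.34 + (0.10962)·(4.11) = 7.7905.

7.7905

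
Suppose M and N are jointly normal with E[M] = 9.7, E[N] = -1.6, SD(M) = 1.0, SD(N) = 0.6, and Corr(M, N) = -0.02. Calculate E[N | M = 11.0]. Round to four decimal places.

-1.6156

The regression of N on M has slope ρ·σ_N/σ_M and passes through (μ_M, μ_N).
E[N | M=11.0] = -1.6 + (-0.02)·(0.6/1.0)·(11.0 − (9.7)) = -1.6 + (-0.012)·(1.3) = -1.6156.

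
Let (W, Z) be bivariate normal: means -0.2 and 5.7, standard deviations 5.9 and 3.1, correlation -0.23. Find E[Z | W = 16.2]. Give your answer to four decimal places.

For a bivariate normal, E[Z | W=x] = μ_Z + ρ·(σ_Z/σ_W)·(x − μ_W).
E[Z | W=16.2] = 5.7 + (-0.23)·(3.1/5.9)·(16.2 − (-0.2)) = 5.7 + (-0.12085)·(16.4) = 3.7181.

3.7181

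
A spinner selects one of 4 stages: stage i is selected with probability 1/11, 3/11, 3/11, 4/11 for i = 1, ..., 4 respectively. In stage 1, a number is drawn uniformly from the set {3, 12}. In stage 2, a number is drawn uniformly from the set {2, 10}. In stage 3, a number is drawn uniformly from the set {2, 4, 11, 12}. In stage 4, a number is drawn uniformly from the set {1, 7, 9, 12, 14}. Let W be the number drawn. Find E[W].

1633/220

E[W | stage 1] = (3+12)/2 = 15/2.
E[W | stage 2] = (2+10)/2 = 6.
E[W | stage 3] = (2+4+11+12)/4 = 29/4.
E[W | stage 4] = (1+7+9+12+14)/5 = 43/5.
E[W] = (1/11)·(15/2) + (3/11)·(6) + (3/11)·(29/4) + (4/11)·(43/5) = 1633/220.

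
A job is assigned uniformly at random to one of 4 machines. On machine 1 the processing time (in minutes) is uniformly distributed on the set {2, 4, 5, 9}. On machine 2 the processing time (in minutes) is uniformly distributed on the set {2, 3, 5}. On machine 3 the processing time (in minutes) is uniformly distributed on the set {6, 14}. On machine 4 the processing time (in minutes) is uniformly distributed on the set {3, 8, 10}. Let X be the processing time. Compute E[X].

19/3

E[X | machine 1] = (2+4+5+9)/4 = 5.
E[X | machine 2] = (2+3+5)/3 = 10/3.
E[X | machine 3] = (6+14)/2 = 10.
E[X | machine 4] = (3+8+10)/3 = 7.
E[X] = (1/4)·(5) + (1/4)·(10/3) + (1/4)·(10) + (1/4)·(7) = 19/3.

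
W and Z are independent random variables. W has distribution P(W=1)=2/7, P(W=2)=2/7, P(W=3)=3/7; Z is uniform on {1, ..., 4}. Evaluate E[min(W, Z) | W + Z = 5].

P(W + Z = 5) = 1/4.
Summing min(W,Z)·P(x,y) over outcomes with W + Z = 5 gives 3/7.
E[min(W, Z) | W + Z = 5] = (3/7) / (1/4) = 12/7.

12/7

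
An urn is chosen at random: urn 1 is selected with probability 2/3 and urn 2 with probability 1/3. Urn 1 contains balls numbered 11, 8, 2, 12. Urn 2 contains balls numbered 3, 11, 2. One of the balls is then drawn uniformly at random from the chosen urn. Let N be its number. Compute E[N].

E[N | urn 1] = (11+8+2+12)/4 = 33/4.
E[N | urn 2] = (3+11+2)/3 = 16/3.
E[N] = (2/3)·(33/4) + (1/3)·(16/3) = 131/18.

131/18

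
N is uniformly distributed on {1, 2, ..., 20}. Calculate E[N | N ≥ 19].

Given N ≥ 19, N is equally likely to be any of {19, 20}.
E[N | N ≥ 19] = (19 + 20) / 2 = 39/2.

39/2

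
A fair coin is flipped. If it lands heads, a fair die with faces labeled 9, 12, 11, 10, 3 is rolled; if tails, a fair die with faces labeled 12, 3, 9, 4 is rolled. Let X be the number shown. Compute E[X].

8

E[X | heads] = (9+12+11+10+3)/5 = 9.
E[X | tails] = (12+3+9+4)/4 = 7.
By the law of total expectation,
E[X] = (1/2)·(9) + (1/2)·(7) = 8.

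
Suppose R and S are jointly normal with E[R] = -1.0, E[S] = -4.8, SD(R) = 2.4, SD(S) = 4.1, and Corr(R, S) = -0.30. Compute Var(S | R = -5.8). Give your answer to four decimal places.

For a bivariate normal, Var(S | R=x) = σ_S²(1 − ρ²).
Var(S | R=-5.8) = (4.1)²·(1 − (-0.30)²) = 16.81·0.91 = 15.2971.

15.2971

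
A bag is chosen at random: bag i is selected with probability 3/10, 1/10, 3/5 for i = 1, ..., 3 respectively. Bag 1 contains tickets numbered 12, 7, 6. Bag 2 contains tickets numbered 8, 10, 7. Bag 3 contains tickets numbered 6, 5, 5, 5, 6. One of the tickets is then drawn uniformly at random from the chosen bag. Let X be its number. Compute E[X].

E[X | bag 1] = (12+7+6)/3 = 25/3.
E[X | bag 2] = (8+10+7)/3 = 25/3.
E[X | bag 3] = (6+5+5+5+6)/5 = 27/5.
By the law of total expectation,
E[X] = (3/10)·(25/3) + (1/10)·(25/3) + (3/5)·(27/5) = 493/75.

493/75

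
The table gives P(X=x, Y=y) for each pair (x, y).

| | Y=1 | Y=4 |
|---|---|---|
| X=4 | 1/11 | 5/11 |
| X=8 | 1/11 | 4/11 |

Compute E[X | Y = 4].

52/9

P(Y = 4) = 9/11.
Σ X·P over the event = 4·(5/11) + 8·(4/11) = 52/11.
E[X | Y = 4] = (52/11) / (9/11) = 52/9.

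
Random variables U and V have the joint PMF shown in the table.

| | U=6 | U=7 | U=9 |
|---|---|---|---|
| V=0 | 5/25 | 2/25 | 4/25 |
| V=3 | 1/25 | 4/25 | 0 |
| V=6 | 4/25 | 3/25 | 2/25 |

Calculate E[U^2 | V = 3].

P(V = 3) = 1/5.
Σ U^2·P over the event = 36·(1/25) + 49·(4/25) = 232/25.
E[U^2 | V = 3] = (232/25) / (1/5) = 232/5.

232/5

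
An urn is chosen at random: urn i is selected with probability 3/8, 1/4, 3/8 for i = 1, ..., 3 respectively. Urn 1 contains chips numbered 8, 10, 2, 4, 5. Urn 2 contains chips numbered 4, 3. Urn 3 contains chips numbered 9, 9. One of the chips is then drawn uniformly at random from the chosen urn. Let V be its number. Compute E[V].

257/40

E[V | urn 1] = (8+10+2+4+5)/5 = 29/5.
E[V | urn 2] = (4+3)/2 = 7/2.
E[V | urn 3] = (9+9)/2 = 9.
By the law of total expectation,
E[V] = (3/8)·(29/5) + (1/4)·(7/2) + (3/8)·(9) = 257/40.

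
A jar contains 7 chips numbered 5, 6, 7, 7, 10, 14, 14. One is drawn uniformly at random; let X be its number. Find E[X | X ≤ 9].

25/4

P(X ≤ 9) = 4/7.
Σ over the event: 5·1/7 + 6·1/7 + 7·2/7 = 25/7.
E[X | X ≤ 9] = (25/7) / (4/7) = 25/4.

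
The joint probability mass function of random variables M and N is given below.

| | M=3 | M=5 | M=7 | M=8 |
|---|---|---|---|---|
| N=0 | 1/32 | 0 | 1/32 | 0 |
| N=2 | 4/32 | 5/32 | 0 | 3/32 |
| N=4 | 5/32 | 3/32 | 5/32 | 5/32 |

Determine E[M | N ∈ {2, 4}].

P(N ∈ {2, 4}) = 15/16.
Σ M·P over the event = 3·(4/32) + 3·(5/32) + 5·(5/32) + 5·(3/32) + 7·(5/32) + 8·(3/32) + 8·(5/32) = 83/16.
E[M | N ∈ {2, 4}] = (83/16) / (15/16) = 83/15.

83/15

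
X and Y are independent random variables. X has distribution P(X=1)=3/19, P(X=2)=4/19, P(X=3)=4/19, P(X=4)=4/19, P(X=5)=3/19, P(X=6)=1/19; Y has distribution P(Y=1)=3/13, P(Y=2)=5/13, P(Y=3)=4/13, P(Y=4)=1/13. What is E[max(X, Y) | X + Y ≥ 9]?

45/8

P(X + Y ≥ 9) = 8/247.
Summing max(X,Y)·P(x,y) over outcomes with X + Y ≥ 9 gives 45/247.
E[max(X, Y) | X + Y ≥ 9] = (45/247) / (8/247) = 45/8.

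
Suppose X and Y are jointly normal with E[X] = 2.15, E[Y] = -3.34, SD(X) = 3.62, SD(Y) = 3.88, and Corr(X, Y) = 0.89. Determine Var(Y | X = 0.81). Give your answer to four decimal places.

Var(Y | X=x) = (1 − ρ²)·σ_Y².
Var(Y | X=0.81) = (3.88)²·(1 − (0.89)²) = 15.0544·0.2079 = 3.1298.

3.1298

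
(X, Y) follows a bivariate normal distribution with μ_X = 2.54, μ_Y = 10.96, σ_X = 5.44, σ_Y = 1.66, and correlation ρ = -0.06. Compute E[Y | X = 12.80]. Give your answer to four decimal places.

10.7722

E[Y | X=x] = μ_Y + ρ(σ_Y/σ_X)(x − μ_X) for jointly normal variables.
E[Y | X=12.80] = 10.96 + (-0.06)·(1.66/5.44)·(12.80 − (2.54)) = 10.96 + (-0.0183088)·(10.26) = 10.7722.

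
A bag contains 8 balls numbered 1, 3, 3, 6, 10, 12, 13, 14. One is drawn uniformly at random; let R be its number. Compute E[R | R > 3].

11

P(R > 3) = 5/8.
Σ over the event: 6·1/8 + 10·1/8 + 12·1/8 + 13·1/8 + 14·1/8 = 55/8.
E[R | R > 3] = (55/8) / (5/8) = 11.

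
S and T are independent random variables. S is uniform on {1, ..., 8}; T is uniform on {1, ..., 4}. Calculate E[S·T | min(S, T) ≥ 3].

P(min(S, T) ≥ 3) = 3/8.
Summing ST·P(x,y) over outcomes with min(S, T) ≥ 3 gives 231/32.
E[S·T | min(S, T) ≥ 3] = (231/32) / (3/8) = 77/4.

77/4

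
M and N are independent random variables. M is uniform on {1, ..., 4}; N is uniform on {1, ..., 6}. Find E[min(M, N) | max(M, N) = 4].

Outcomes with max(M, N) = 4: (1,4), (2,4), (3,4), (4,1), (4,2), (4,3), (4,4), each with probability 1/24.
E[min(M, N) | max(M, N) = 4] = (1 + 2 + 3 + 1 + 2 + 3 + 4) / 7 = 16/7.

16/7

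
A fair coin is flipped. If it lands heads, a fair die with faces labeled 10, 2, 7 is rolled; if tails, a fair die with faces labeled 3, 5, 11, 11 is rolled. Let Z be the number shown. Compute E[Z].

E[Z | heads] = (10+2+7)/3 = 19/3.
E[Z | tails] = (3+5+11+11)/4 = 15/2.
E[Z] = (1/2)·(19/3) + (1/2)·(15/2) = 83/12.

83/12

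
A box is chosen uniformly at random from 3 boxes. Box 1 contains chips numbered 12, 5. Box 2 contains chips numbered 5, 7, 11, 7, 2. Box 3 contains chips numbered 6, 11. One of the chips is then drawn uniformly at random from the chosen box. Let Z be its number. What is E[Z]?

E[Z | box 1] = (12+5)/2 = 17/2.
E[Z | box 2] = (5+7+11+7+2)/5 = 32/5.
E[Z | box 3] = (6+11)/2 = 17/2.
E[Z] = (1/3)·(17/2) + (1/3)·(32/5) + (1/3)·(17/2) = 39/5.

39/5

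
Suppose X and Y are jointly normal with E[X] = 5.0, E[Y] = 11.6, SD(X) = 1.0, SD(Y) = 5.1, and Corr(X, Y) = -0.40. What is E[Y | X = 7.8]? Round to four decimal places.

E[Y | X=x] = μ_Y + ρ(σ_Y/σ_X)(x − μ_X) for jointly normal variables.
E[Y | X=7.8] = 11.6 + (-0.40)·(5.1/1.0)·(7.8 − (5.0)) = 11.6 + (-2.04)·(2.8) = 5.8880.

5.8880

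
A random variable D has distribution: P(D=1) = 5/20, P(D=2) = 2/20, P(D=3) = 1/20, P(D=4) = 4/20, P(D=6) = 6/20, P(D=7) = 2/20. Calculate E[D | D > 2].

P(D > 2) = 13/20.
Σ over the event: 3·1/20 + 4·1/5 + 6·3/10 + 7·1/10 = 69/20.
E[D | D > 2] = (69/20) / (13/20) = 69/13.

69/13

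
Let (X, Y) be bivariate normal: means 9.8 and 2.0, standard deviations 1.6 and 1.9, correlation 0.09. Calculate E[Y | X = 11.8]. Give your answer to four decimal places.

2.2138

The regression of Y on X has slope ρ·σ_Y/σ_X and passes through (μ_X, μ_Y).
E[Y | X=11.8] = 2.0 + (0.09)·(1.9/1.6)·(11.8 − (9.8)) = 2.0 + (0.106875)·(2) = 2.2138.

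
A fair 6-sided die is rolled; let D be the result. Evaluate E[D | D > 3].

5

Given D > 3, D is equally likely to be any of {4, 5, 6}.
E[D | D > 3] = (4 + 5 + 6) / 3 = 5.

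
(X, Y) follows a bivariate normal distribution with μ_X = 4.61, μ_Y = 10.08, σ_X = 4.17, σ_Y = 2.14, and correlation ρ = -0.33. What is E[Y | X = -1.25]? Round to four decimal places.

The regression of Y on X has slope ρ·σ_Y/σ_X and passes through (μ_X, μ_Y).
E[Y | X=-1.25] = 10.08 + (-0.33)·(2.14/4.17)·(-1.25 − (4.61)) = 10.08 + (-0.16935)·(-5.86) = 11.0724.

11.0724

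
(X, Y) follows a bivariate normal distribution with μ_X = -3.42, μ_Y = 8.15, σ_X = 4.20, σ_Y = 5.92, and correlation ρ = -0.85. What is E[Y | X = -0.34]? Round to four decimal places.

The regression of Y on X has slope ρ·σ_Y/σ_X and passes through (μ_X, μ_Y).
E[Y | X=-0.34] = 8.15 + (-0.85)·(5.92/4.20)·(-0.34 − (-3.42)) = 8.15 + (-1.1981)·(3.08) = 4.4599.

4.4599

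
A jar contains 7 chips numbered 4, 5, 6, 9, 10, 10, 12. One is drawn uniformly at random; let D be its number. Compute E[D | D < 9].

5

P(D < 9) = 3/7.
Σ over the event: 4·1/7 + 5·1/7 + 6·1/7 = 15/7.
E[D | D < 9] = (15/7) / (3/7) = 5.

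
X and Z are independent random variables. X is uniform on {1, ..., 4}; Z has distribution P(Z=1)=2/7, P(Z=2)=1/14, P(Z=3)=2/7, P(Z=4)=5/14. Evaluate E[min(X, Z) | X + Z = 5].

19/14

P(X + Z = 5) = 1/4.
Summing min(X,Z)·P(x,y) over outcomes with X + Z = 5 gives 19/56.
E[min(X, Z) | X + Z = 5] = (19/56) / (1/4) = 19/14.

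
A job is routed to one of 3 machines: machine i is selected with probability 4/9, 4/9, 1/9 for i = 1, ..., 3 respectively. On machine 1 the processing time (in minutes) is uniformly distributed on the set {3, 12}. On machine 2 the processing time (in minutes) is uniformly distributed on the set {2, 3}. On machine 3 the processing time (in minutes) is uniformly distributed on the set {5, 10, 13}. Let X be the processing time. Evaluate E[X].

148/27

E[X | machine 1] = (3+12)/2 = 15/2.
E[X | machine 2] = (2+3)/2 = 5/2.
E[X | machine 3] = (5+10+13)/3 = 28/3.
E[X] = (4/9)·(15/2) + (4/9)·(5/2) + (1/9)·(28/3) = 148/27.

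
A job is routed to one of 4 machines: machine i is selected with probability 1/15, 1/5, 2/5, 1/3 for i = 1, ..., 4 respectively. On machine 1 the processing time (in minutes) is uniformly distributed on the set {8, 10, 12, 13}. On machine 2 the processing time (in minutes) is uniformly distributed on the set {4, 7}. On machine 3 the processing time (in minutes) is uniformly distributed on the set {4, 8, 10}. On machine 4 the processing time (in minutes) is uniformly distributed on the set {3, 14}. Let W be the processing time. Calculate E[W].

E[W | machine 1] = (8+10+12+13)/4 = 43/4.
E[W | machine 2] = (4+7)/2 = 11/2.
E[W | machine 3] = (4+8+10)/3 = 22/3.
E[W | machine 4] = (3+14)/2 = 17/2.
E[W] = (1/15)·(43/4) + (1/5)·(11/2) + (2/5)·(22/3) + (1/3)·(17/2) = 91/12.

91/12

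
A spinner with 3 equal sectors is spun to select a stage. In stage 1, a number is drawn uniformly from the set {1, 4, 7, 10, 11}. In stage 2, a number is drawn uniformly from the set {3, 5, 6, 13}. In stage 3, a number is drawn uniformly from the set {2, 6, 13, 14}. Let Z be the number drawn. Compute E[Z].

E[Z | stage 1] = (1+4+7+10+11)/5 = 33/5.
E[Z | stage 2] = (3+5+6+13)/4 = 27/4.
E[Z | stage 3] = (2+6+13+14)/4 = 35/4.
E[Z] = (1/3)·(33/5) + (1/3)·(27/4) + (1/3)·(35/4) = 221/30.

221/30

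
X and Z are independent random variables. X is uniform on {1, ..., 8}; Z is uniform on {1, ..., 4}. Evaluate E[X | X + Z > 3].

140/29

P(X + Z > 3) = 29/32.
Summing X·P(x,y) over outcomes with X + Z > 3 gives 35/8.
E[X | X + Z > 3] = (35/8) / (29/32) = 140/29.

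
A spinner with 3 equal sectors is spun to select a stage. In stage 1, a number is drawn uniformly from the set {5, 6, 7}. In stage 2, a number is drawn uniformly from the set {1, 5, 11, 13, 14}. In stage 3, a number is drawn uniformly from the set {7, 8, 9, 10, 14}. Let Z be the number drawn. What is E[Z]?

E[Z | stage 1] = (5+6+7)/3 = 6.
E[Z | stage 2] = (1+5+11+13+14)/5 = 44/5.
E[Z | stage 3] = (7+8+9+10+14)/5 = 48/5.
E[Z] = (1/3)·(6) + (1/3)·(44/5) + (1/3)·(48/5) = 122/15.

122/15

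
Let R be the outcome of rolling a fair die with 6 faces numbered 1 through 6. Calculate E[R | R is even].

4

Given R is even, R is equally likely to be any of {2, 4, 6}.
E[R | R is even] = (2 + 4 + 6) / 3 = 4.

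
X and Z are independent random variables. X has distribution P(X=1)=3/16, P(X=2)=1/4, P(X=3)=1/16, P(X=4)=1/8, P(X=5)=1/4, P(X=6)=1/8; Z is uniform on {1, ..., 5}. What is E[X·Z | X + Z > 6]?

P(X + Z > 6) = 19/40.
Summing XZ·P(x,y) over outcomes with X + Z > 6 gives 623/80.
E[X·Z | X + Z > 6] = (623/80) / (19/40) = 623/38.

623/38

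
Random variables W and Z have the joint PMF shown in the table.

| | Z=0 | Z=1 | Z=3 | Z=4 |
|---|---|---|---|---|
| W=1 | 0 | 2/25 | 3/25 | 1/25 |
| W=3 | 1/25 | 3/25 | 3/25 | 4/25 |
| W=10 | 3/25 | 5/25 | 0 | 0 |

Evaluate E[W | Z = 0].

33/4

P(Z = 0) = 4/25.
Σ W·P over the event = 3·(1/25) + 10·(3/25) = 33/25.
E[W | Z = 0] = (33/25) / (4/25) = 33/4.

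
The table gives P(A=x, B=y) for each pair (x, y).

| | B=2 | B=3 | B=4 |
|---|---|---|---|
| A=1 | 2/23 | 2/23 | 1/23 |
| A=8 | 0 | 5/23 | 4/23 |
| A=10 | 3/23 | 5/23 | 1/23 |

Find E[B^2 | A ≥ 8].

P(A ≥ 8) = 18/23.
Σ B^2·P over the event = 9·(5/23) + 16·(4/23) + 4·(3/23) + 9·(5/23) + 16·(1/23) = 182/23.
E[B^2 | A ≥ 8] = (182/23) / (18/23) = 91/9.

91/9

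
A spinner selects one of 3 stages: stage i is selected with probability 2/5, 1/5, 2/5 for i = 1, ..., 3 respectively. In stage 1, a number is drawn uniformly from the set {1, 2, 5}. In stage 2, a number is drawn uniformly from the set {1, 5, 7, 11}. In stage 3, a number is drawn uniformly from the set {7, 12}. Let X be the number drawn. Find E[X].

E[X | stage 1] = (1+2+5)/3 = 8/3.
E[X | stage 2] = (1+5+7+11)/4 = 6.
E[X | stage 3] = (7+12)/2 = 19/2.
E[X] = (2/5)·(8/3) + (1/5)·(6) + (2/5)·(19/2) = 91/15.

91/15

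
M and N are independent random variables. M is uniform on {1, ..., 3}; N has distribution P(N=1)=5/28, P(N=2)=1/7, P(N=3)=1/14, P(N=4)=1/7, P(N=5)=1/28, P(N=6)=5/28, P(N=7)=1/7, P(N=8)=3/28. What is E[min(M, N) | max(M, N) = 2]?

P(max(M, N) = 2) = 13/84.
Summing min(M,N)·P(x,y) over outcomes with max(M, N) = 2 gives 17/84.
E[min(M, N) | max(M, N) = 2] = (17/84) / (13/84) = 17/13.

17/13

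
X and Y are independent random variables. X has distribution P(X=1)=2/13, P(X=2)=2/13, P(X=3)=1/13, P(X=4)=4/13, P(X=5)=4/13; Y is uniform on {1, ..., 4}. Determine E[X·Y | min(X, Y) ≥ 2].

129/11

P(min(X, Y) ≥ 2) = 33/52.
Summing XY·P(x,y) over outcomes with min(X, Y) ≥ 2 gives 387/52.
E[X·Y | min(X, Y) ≥ 2] = (387/52) / (33/52) = 129/11.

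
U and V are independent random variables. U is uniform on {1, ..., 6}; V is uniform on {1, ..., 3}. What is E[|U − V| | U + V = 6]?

Outcomes with U + V = 6: (3,3), (4,2), (5,1), each with probability 1/18.
E[|U − V| | U + V = 6] = (0 + 2 + 4) / 3 = 2.

2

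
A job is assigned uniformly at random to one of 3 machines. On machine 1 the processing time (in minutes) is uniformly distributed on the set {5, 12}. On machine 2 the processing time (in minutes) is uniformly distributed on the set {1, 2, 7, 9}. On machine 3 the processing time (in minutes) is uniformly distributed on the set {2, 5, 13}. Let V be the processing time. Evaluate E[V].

E[V | machine 1] = (5+12)/2 = 17/2.
E[V | machine 2] = (1+2+7+9)/4 = 19/4.
E[V | machine 3] = (2+5+13)/3 = 20/3.
By the law of total expectation,
E[V] = (1/3)·(17/2) + (1/3)·(19/4) + (1/3)·(20/3) = 239/36.

239/36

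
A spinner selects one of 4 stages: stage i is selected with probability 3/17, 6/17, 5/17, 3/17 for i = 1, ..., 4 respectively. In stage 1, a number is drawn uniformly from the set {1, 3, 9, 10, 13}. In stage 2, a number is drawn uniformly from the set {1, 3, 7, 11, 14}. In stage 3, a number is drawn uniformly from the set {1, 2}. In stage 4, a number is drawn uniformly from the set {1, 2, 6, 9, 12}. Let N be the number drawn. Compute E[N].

E[N | stage 1] = (1+3+9+10+13)/5 = 36/5.
E[N | stage 2] = (1+3+7+11+14)/5 = 36/5.
E[N | stage 3] = (1+2)/2 = 3/2.
E[N | stage 4] = (1+2+6+9+12)/5 = 6.
By the law of total expectation,
E[N] = (3/17)·(36/5) + (6/17)·(36/5) + (5/17)·(3/2) + (3/17)·(6) = 903/170.

903/170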